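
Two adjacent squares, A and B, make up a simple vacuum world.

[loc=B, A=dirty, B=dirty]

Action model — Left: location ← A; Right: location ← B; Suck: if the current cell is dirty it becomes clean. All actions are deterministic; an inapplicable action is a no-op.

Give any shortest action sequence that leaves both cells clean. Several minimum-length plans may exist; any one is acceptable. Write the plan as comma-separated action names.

Suck, Left, Suck

1) do Suck; now loc=B A=dirty B=clean
2) do Left; now loc=A A=dirty B=clean
3) do Suck; now loc=A A=clean B=clean
min 3: Suck B + move + Suck A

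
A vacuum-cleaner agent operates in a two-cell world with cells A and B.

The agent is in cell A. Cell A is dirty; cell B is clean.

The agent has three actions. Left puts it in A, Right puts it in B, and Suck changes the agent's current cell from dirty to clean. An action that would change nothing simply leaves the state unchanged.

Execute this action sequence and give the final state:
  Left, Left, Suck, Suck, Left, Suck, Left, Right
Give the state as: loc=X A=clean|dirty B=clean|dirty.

Left (#1): loc=A A=dirty B=clean
Left (#2): loc=A A=dirty B=clean
Suck (#3): loc=A A=clean B=clean
Suck (#4): loc=A A=clean B=clean
Left (#5): loc=A A=clean B=clean
Suck (#6): loc=A A=clean B=clean
Left (#7): loc=A A=clean B=clean
Right (#8): loc=B A=clean B=clean

loc=B A=clean B=clean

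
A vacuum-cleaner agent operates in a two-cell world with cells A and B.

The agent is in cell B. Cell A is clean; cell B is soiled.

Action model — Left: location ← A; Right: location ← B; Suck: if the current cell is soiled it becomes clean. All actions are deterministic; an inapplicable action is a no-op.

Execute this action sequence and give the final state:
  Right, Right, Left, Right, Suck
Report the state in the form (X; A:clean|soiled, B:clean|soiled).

1. Right → (B; A:clean, B:soiled)
2. Right → (B; A:clean, B:soiled)
3. Left → (A; A:clean, B:soiled)
4. Right → (B; A:clean, B:soiled)
5. Suck → (B; A:clean, B:clean)

(B; A:clean, B:clean)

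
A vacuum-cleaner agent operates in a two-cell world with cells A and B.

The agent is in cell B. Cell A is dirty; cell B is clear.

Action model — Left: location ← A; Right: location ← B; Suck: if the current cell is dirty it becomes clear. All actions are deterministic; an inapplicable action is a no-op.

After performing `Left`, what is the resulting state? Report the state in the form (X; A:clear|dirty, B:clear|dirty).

(A; A:dirty, B:clear)

start: (B; A:dirty, B:clear)
1. Left → (A; A:dirty, B:clear)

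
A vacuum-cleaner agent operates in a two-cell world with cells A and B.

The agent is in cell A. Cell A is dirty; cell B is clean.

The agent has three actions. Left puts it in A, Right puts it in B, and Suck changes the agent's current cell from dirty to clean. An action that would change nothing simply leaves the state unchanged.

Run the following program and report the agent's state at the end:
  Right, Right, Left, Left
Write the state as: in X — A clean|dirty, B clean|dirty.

t=1 Right ⇒ in B — A dirty, B clean
t=2 Right ⇒ in B — A dirty, B clean
t=3 Left ⇒ in A — A dirty, B clean
t=4 Left ⇒ in A — A dirty, B clean

in A — A dirty, B clean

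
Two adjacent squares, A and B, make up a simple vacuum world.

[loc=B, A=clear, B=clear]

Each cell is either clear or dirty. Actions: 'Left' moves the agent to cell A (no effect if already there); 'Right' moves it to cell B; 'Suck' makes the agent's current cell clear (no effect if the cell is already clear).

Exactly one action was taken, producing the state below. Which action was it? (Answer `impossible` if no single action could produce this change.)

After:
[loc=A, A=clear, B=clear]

try  Left: in A — A clear, B clear  ← match
try Right: in B — A clear, B clear
try  Suck: in B — A clear, B clear

Left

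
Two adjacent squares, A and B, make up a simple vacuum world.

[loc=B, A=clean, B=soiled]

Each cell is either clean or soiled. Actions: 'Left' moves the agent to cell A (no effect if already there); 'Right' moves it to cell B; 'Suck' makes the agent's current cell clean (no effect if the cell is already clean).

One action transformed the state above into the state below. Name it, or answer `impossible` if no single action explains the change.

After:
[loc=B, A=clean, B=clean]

Suck

try  Left: in A — A clean, B soiled
try Right: in B — A clean, B soiled
try  Suck: in B — A clean, B clean  ← match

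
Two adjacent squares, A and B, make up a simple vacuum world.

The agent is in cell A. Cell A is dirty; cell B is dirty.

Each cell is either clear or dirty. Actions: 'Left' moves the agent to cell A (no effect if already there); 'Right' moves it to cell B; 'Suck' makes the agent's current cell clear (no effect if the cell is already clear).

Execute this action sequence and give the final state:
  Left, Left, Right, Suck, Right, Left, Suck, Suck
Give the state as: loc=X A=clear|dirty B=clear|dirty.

loc=A A=clear B=clear

1) do Left; now loc=A A=dirty B=dirty
2) do Left; now loc=A A=dirty B=dirty
3) do Right; now loc=B A=dirty B=dirty
4) do Suck; now loc=B A=dirty B=clear
5) do Right; now loc=B A=dirty B=clear
6) do Left; now loc=A A=dirty B=clear
7) do Suck; now loc=A A=clear B=clear
8) do Suck; now loc=A A=clear B=clear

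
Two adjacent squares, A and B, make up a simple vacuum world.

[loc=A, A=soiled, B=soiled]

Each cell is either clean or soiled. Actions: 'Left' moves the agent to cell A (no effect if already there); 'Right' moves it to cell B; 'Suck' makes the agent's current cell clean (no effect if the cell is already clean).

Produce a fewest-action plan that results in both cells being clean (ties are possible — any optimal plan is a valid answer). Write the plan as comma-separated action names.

[1] after Suck: loc=A A=clean B=soiled
[2] after Right: loc=B A=clean B=soiled
[3] after Suck: loc=B A=clean B=clean
min 3: Suck A + move + Suck B

Suck, Right, Suck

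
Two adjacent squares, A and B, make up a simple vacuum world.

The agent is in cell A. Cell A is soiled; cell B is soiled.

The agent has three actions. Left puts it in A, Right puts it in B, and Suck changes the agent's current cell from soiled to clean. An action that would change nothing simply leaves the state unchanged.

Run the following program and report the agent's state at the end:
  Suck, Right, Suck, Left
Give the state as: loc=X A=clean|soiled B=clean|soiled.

loc=A A=clean B=clean

t=1 Suck ⇒ loc=A A=clean B=soiled
t=2 Right ⇒ loc=B A=clean B=soiled
t=3 Suck ⇒ loc=B A=clean B=clean
t=4 Left ⇒ loc=A A=clean B=clean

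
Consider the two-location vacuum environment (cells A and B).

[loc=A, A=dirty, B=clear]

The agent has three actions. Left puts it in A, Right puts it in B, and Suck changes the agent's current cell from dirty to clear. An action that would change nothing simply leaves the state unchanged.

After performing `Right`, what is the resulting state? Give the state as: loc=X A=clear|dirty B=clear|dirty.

start: loc=A A=dirty B=clear
Right (#1): loc=B A=dirty B=clear

loc=B A=dirty B=clear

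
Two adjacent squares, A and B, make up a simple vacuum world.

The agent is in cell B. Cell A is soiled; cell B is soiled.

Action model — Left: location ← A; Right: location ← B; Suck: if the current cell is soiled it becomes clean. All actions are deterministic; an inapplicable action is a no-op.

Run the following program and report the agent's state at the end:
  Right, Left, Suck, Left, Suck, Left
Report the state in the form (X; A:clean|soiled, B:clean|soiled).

Right (#1): (B; A:soiled, B:soiled)
Left (#2): (A; A:soiled, B:soiled)
Suck (#3): (A; A:clean, B:soiled)
Left (#4): (A; A:clean, B:soiled)
Suck (#5): (A; A:clean, B:soiled)
Left (#6): (A; A:clean, B:soiled)

(A; A:clean, B:soiled)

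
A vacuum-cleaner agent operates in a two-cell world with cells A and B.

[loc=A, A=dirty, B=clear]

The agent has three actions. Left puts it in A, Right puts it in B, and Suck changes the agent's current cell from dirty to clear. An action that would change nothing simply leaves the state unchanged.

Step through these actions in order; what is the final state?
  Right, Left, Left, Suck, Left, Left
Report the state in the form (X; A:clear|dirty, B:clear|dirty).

t=1 Right ⇒ (B; A:dirty, B:clear)
t=2 Left ⇒ (A; A:dirty, B:clear)
t=3 Left ⇒ (A; A:dirty, B:clear)
t=4 Suck ⇒ (A; A:clear, B:clear)
t=5 Left ⇒ (A; A:clear, B:clear)
t=6 Left ⇒ (A; A:clear, B:clear)

(A; A:clear, B:clear)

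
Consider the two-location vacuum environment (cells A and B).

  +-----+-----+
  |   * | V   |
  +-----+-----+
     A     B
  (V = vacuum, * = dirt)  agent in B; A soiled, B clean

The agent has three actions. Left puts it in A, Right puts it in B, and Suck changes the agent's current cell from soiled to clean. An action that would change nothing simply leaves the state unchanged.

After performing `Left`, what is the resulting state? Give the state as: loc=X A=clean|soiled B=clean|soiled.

loc=A A=soiled B=clean

start: loc=B A=soiled B=clean
1. Left → loc=A A=soiled B=clean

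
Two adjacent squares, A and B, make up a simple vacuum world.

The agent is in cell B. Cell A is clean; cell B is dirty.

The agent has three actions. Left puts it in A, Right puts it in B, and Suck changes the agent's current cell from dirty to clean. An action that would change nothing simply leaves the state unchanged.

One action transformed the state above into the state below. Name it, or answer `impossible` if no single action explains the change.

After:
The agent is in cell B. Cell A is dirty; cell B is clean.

try  Left: loc=A A=clean B=dirty
try Right: loc=B A=clean B=dirty
try  Suck: loc=B A=clean B=clean
no single action produces the after-state

impossible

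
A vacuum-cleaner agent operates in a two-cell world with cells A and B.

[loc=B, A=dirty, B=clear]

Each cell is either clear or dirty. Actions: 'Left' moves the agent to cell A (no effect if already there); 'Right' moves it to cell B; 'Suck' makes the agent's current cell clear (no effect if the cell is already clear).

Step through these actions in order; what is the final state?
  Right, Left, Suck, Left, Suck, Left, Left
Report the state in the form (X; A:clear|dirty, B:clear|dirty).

(A; A:clear, B:clear)

t=1 Right ⇒ (B; A:dirty, B:clear)
t=2 Left ⇒ (A; A:dirty, B:clear)
t=3 Suck ⇒ (A; A:clear, B:clear)
t=4 Left ⇒ (A; A:clear, B:clear)
t=5 Suck ⇒ (A; A:clear, B:clear)
t=6 Left ⇒ (A; A:clear, B:clear)
t=7 Left ⇒ (A; A:clear, B:clear)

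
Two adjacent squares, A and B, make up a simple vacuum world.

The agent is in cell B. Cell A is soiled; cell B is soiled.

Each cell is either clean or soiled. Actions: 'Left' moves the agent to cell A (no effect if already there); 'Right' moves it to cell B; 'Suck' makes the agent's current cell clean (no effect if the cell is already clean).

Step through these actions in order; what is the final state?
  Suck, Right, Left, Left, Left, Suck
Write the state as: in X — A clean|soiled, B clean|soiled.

in A — A clean, B clean

1) do Suck; now in B — A soiled, B clean
2) do Right; now in B — A soiled, B clean
3) do Left; now in A — A soiled, B clean
4) do Left; now in A — A soiled, B clean
5) do Left; now in A — A soiled, B clean
6) do Suck; now in A — A clean, B clean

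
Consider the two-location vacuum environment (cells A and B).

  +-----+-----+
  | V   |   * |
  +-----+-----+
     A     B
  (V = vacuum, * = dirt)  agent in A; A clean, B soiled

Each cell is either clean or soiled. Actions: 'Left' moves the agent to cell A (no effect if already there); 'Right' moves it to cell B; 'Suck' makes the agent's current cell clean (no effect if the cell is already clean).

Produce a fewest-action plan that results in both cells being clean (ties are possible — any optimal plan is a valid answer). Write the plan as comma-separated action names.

step 1/2 (Right): loc=B A=clean B=soiled
step 2/2 (Suck): loc=B A=clean B=clean
min 2: go B then Suck

Right, Suck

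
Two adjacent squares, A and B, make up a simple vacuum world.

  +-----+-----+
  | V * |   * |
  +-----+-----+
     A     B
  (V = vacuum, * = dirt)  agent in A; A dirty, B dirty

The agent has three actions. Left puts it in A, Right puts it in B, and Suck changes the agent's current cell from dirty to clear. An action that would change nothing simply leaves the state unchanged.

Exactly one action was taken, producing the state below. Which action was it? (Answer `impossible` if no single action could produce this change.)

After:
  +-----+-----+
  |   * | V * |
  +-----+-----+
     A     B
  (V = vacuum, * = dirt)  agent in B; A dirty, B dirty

try  Left: (A; A:dirty, B:dirty)
try Right: (B; A:dirty, B:dirty)  ← match
try  Suck: (A; A:clear, B:dirty)

Right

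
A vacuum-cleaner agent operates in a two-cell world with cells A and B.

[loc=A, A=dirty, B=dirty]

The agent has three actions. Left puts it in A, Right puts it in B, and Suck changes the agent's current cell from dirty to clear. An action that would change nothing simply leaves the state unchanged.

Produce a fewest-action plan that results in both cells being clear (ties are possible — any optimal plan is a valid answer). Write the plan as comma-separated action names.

1. Suck → loc=A A=clear B=dirty
2. Right → loc=B A=clear B=dirty
3. Suck → loc=B A=clear B=clear
min 3: Suck A + move + Suck B

Suck, Right, Suck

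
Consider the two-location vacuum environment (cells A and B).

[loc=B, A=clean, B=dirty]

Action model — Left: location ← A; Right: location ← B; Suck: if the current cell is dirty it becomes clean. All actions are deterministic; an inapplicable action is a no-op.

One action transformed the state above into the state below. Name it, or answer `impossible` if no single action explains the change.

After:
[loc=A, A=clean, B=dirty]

try  Left: in A — A clean, B dirty  ← match
try Right: in B — A clean, B dirty
try  Suck: in B — A clean, B clean

Left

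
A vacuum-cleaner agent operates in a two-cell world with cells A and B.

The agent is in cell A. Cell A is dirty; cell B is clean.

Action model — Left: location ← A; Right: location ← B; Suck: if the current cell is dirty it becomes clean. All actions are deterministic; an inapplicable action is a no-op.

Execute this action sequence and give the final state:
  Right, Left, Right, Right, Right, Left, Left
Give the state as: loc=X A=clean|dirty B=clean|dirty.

loc=A A=dirty B=clean

Right (#1): loc=B A=dirty B=clean
Left (#2): loc=A A=dirty B=clean
Right (#3): loc=B A=dirty B=clean
Right (#4): loc=B A=dirty B=clean
Right (#5): loc=B A=dirty B=clean
Left (#6): loc=A A=dirty B=clean
Left (#7): loc=A A=dirty B=clean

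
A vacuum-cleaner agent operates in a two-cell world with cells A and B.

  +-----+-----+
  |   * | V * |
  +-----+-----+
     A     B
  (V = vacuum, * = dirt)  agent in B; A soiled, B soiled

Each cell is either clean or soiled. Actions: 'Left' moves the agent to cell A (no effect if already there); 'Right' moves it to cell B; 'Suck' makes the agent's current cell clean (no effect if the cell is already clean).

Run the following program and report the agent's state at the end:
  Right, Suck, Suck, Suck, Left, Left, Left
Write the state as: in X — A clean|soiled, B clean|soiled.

1. Right → in B — A soiled, B soiled
2. Suck → in B — A soiled, B clean
3. Suck → in B — A soiled, B clean
4. Suck → in B — A soiled, B clean
5. Left → in A — A soiled, B clean
6. Left → in A — A soiled, B clean
7. Left → in A — A soiled, B clean

in A — A soiled, B clean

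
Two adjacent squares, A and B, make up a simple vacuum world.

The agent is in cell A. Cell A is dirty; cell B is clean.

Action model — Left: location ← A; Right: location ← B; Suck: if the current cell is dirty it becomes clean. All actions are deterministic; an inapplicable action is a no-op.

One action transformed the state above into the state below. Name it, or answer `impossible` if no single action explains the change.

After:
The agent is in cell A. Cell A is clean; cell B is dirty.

impossible

try  Left: loc=A A=dirty B=clean
try Right: loc=B A=dirty B=clean
try  Suck: loc=A A=clean B=clean
no single action produces the after-state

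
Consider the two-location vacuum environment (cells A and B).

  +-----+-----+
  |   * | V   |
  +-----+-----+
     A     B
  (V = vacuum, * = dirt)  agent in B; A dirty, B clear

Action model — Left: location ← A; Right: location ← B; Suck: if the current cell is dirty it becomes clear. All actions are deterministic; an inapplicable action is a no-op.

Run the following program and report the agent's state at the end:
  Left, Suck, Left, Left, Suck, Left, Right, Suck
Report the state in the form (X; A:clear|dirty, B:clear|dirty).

1. Left → (A; A:dirty, B:clear)
2. Suck → (A; A:clear, B:clear)
3. Left → (A; A:clear, B:clear)
4. Left → (A; A:clear, B:clear)
5. Suck → (A; A:clear, B:clear)
6. Left → (A; A:clear, B:clear)
7. Right → (B; A:clear, B:clear)
8. Suck → (B; A:clear, B:clear)

(B; A:clear, B:clear)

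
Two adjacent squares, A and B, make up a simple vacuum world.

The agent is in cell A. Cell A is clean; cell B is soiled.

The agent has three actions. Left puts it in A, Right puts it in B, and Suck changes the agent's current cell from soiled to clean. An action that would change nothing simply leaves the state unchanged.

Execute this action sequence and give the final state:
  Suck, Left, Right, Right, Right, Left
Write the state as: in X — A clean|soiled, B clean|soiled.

[1] after Suck: in A — A clean, B soiled
[2] after Left: in A — A clean, B soiled
[3] after Right: in B — A clean, B soiled
[4] after Right: in B — A clean, B soiled
[5] after Right: in B — A clean, B soiled
[6] after Left: in A — A clean, B soiled

in A — A clean, B soiled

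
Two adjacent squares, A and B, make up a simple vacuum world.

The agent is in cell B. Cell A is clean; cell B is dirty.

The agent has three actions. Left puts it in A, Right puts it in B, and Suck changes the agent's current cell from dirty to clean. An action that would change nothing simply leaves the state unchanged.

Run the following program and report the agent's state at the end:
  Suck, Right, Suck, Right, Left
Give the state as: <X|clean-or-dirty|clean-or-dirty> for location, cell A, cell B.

t=1 Suck ⇒ <B|clean|clean>
t=2 Right ⇒ <B|clean|clean>
t=3 Suck ⇒ <B|clean|clean>
t=4 Right ⇒ <B|clean|clean>
t=5 Left ⇒ <A|clean|clean>

<A|clean|clean>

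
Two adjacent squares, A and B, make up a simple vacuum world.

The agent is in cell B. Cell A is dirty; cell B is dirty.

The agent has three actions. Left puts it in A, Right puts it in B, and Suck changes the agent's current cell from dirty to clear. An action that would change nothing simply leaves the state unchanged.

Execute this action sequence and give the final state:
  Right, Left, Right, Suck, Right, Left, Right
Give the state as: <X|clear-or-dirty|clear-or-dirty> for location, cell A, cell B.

[1] after Right: <B|dirty|dirty>
[2] after Left: <A|dirty|dirty>
[3] after Right: <B|dirty|dirty>
[4] after Suck: <B|dirty|clear>
[5] after Right: <B|dirty|clear>
[6] after Left: <A|dirty|clear>
[7] after Right: <B|dirty|clear>

<B|dirty|clear>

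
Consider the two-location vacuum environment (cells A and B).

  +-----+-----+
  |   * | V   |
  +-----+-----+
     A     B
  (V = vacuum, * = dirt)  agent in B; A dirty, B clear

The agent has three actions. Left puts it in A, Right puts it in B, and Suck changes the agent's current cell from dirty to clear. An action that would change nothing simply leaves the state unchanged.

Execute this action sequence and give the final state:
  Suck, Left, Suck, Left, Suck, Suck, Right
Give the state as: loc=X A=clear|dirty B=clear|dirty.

loc=B A=clear B=clear

Suck (#1): loc=B A=dirty B=clear
Left (#2): loc=A A=dirty B=clear
Suck (#3): loc=A A=clear B=clear
Left (#4): loc=A A=clear B=clear
Suck (#5): loc=A A=clear B=clear
Suck (#6): loc=A A=clear B=clear
Right (#7): loc=B A=clear B=clear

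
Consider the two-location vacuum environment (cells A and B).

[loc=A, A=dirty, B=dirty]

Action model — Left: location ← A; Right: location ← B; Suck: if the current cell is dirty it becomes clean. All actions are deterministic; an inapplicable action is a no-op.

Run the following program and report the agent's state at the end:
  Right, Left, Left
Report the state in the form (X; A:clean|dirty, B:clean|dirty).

(A; A:dirty, B:dirty)

[1] after Right: (B; A:dirty, B:dirty)
[2] after Left: (A; A:dirty, B:dirty)
[3] after Left: (A; A:dirty, B:dirty)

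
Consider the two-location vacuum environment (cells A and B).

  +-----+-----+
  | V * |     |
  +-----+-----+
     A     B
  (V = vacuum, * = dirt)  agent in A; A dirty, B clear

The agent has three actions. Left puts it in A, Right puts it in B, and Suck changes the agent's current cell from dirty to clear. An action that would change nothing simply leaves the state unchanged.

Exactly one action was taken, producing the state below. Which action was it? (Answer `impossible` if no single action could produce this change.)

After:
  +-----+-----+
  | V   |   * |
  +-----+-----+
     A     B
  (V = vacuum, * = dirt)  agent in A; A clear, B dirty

try  Left: in A — A dirty, B clear
try Right: in B — A dirty, B clear
try  Suck: in A — A clear, B clear
no single action produces the after-state

impossible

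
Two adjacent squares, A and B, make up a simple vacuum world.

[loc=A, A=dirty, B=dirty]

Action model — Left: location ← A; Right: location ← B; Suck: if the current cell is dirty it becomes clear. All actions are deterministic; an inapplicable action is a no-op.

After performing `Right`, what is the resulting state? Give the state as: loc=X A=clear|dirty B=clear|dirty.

loc=B A=dirty B=dirty

start: loc=A A=dirty B=dirty
t=1 Right ⇒ loc=B A=dirty B=dirty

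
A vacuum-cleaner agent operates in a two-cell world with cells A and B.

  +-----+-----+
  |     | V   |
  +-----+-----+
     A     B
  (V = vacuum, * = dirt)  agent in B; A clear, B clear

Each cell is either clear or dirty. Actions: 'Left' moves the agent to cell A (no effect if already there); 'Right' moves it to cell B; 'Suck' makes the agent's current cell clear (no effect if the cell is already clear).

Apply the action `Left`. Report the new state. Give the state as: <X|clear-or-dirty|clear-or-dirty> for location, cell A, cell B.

start: <B|clear|clear>
t=1 Left ⇒ <A|clear|clear>

<A|clear|clear>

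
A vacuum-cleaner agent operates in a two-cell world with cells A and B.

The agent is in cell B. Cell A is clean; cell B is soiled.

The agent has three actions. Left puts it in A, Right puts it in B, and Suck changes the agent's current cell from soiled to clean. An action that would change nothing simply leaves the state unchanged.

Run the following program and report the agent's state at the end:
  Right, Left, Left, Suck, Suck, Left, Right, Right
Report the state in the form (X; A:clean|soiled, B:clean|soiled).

(B; A:clean, B:soiled)

1) do Right; now (B; A:clean, B:soiled)
2) do Left; now (A; A:clean, B:soiled)
3) do Left; now (A; A:clean, B:soiled)
4) do Suck; now (A; A:clean, B:soiled)
5) do Suck; now (A; A:clean, B:soiled)
6) do Left; now (A; A:clean, B:soiled)
7) do Right; now (B; A:clean, B:soiled)
8) do Right; now (B; A:clean, B:soiled)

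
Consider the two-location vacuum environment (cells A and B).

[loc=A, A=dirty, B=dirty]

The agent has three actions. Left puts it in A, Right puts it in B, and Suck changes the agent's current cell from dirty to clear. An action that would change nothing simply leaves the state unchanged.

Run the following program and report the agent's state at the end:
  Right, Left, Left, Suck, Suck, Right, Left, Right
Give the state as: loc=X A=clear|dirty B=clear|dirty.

t=1 Right ⇒ loc=B A=dirty B=dirty
t=2 Left ⇒ loc=A A=dirty B=dirty
t=3 Left ⇒ loc=A A=dirty B=dirty
t=4 Suck ⇒ loc=A A=clear B=dirty
t=5 Suck ⇒ loc=A A=clear B=dirty
t=6 Right ⇒ loc=B A=clear B=dirty
t=7 Left ⇒ loc=A A=clear B=dirty
t=8 Right ⇒ loc=B A=clear B=dirty

loc=B A=clear B=dirty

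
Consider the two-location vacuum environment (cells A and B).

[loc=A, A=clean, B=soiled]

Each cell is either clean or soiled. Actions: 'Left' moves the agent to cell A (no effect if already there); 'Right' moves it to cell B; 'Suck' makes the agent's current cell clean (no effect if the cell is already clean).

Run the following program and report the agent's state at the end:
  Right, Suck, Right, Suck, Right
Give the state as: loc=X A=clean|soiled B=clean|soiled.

loc=B A=clean B=clean

step 1/5 (Right): loc=B A=clean B=soiled
step 2/5 (Suck): loc=B A=clean B=clean
step 3/5 (Right): loc=B A=clean B=clean
step 4/5 (Suck): loc=B A=clean B=clean
step 5/5 (Right): loc=B A=clean B=clean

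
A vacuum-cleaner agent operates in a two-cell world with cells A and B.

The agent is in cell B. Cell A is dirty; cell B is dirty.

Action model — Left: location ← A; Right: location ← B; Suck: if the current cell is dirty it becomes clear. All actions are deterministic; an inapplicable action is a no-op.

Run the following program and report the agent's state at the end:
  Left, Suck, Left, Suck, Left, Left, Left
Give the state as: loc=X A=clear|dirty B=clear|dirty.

1. Left → loc=A A=dirty B=dirty
2. Suck → loc=A A=clear B=dirty
3. Left → loc=A A=clear B=dirty
4. Suck → loc=A A=clear B=dirty
5. Left → loc=A A=clear B=dirty
6. Left → loc=A A=clear B=dirty
7. Left → loc=A A=clear B=dirty

loc=A A=clear B=dirty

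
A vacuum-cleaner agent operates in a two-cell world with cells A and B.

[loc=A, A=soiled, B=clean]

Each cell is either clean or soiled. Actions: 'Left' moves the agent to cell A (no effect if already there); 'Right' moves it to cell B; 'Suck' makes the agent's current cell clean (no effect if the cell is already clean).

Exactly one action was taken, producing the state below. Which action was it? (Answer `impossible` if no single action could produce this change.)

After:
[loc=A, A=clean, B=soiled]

impossible

try  Left: (A; A:soiled, B:clean)
try Right: (B; A:soiled, B:clean)
try  Suck: (A; A:clean, B:clean)
no single action produces the after-state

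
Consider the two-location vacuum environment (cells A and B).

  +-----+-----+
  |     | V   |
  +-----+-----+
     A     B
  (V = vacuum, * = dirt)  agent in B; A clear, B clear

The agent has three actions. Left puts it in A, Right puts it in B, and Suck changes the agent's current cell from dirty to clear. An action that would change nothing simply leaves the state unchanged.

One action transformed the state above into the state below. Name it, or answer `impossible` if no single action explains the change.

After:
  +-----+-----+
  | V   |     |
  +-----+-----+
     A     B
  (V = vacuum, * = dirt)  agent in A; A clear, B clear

try  Left: <A|clear|clear>  ← match
try Right: <B|clear|clear>
try  Suck: <B|clear|clear>

Left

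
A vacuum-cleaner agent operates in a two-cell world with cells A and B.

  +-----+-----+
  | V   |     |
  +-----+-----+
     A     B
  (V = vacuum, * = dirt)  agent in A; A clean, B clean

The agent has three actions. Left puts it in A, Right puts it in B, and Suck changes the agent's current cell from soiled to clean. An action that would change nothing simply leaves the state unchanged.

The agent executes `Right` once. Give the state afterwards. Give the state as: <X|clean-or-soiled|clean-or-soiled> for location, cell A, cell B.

<B|clean|clean>

start: <A|clean|clean>
t=1 Right ⇒ <B|clean|clean>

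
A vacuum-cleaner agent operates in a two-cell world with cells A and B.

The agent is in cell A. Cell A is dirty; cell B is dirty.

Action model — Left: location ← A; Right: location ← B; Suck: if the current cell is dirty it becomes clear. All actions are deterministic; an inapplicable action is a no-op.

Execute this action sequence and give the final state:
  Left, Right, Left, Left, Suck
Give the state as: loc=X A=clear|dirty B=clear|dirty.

loc=A A=clear B=dirty

1. Left → loc=A A=dirty B=dirty
2. Right → loc=B A=dirty B=dirty
3. Left → loc=A A=dirty B=dirty
4. Left → loc=A A=dirty B=dirty
5. Suck → loc=A A=clear B=dirty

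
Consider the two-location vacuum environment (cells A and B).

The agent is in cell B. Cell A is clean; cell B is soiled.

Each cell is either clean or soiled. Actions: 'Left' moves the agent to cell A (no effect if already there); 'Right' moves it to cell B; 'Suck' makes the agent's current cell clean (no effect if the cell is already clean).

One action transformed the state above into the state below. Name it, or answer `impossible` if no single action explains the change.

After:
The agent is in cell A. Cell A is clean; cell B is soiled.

try  Left: (A; A:clean, B:soiled)  ← match
try Right: (B; A:clean, B:soiled)
try  Suck: (B; A:clean, B:clean)

Left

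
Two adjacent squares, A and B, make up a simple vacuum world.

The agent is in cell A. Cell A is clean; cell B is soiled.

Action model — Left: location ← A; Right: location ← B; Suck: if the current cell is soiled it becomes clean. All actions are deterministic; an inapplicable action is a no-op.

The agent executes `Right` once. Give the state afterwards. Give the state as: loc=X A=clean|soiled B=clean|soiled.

start: loc=A A=clean B=soiled
Right (#1): loc=B A=clean B=soiled

loc=B A=clean B=soiled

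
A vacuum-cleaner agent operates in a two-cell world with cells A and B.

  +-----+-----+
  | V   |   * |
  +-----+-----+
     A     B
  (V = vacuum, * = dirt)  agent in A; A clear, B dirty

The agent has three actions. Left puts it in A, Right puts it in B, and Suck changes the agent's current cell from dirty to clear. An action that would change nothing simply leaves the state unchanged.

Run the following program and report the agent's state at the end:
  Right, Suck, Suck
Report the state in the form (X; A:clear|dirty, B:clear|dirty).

[1] after Right: (B; A:clear, B:dirty)
[2] after Suck: (B; A:clear, B:clear)
[3] after Suck: (B; A:clear, B:clear)

(B; A:clear, B:clear)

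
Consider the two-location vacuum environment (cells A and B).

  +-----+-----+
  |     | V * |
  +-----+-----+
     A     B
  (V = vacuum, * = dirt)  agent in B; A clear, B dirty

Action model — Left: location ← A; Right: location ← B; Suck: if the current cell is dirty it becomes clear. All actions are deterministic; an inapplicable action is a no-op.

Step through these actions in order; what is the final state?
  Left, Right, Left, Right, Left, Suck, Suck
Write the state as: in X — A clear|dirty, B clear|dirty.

in A — A clear, B dirty

1) do Left; now in A — A clear, B dirty
2) do Right; now in B — A clear, B dirty
3) do Left; now in A — A clear, B dirty
4) do Right; now in B — A clear, B dirty
5) do Left; now in A — A clear, B dirty
6) do Suck; now in A — A clear, B dirty
7) do Suck; now in A — A clear, B dirty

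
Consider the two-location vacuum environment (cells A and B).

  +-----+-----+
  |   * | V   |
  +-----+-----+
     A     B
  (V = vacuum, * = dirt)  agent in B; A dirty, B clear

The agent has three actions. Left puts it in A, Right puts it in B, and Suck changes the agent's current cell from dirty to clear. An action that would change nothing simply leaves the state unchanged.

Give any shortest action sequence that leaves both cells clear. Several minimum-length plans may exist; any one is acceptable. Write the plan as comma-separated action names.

Left, Suck

step 1/2 (Left): (A; A:dirty, B:clear)
step 2/2 (Suck): (A; A:clear, B:clear)
min 2: go A then Suck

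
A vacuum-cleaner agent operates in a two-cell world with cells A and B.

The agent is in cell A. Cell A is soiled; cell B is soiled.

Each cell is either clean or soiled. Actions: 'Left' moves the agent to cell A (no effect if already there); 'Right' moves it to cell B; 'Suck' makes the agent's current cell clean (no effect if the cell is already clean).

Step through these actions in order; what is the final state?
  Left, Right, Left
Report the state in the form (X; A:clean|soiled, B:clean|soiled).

(A; A:soiled, B:soiled)

t=1 Left ⇒ (A; A:soiled, B:soiled)
t=2 Right ⇒ (B; A:soiled, B:soiled)
t=3 Left ⇒ (A; A:soiled, B:soiled)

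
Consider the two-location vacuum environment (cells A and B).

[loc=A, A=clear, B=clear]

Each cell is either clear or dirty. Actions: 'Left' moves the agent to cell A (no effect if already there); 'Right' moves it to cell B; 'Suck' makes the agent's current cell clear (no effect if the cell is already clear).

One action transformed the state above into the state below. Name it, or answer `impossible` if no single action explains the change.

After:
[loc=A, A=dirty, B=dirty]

try  Left: loc=A A=clear B=clear
try Right: loc=B A=clear B=clear
try  Suck: loc=A A=clear B=clear
no single action produces the after-state

impossible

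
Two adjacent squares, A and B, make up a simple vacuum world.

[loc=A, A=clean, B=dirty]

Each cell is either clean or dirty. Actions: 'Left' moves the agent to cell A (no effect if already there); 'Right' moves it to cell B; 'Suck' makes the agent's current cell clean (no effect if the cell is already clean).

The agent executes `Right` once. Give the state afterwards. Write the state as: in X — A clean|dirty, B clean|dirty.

in B — A clean, B dirty

start: in A — A clean, B dirty
1) do Right; now in B — A clean, B dirty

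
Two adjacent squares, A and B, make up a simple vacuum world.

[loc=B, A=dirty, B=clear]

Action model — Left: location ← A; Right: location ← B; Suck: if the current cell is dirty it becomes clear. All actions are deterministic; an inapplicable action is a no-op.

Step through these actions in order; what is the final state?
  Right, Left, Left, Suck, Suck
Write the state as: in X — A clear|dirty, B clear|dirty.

t=1 Right ⇒ in B — A dirty, B clear
t=2 Left ⇒ in A — A dirty, B clear
t=3 Left ⇒ in A — A dirty, B clear
t=4 Suck ⇒ in A — A clear, B clear
t=5 Suck ⇒ in A — A clear, B clear

in A — A clear, B clear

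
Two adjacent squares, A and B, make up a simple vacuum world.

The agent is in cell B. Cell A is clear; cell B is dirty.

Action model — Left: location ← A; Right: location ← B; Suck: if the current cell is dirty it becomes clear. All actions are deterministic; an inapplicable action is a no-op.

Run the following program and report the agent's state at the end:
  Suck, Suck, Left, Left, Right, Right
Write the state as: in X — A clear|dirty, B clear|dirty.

in B — A clear, B clear

[1] after Suck: in B — A clear, B clear
[2] after Suck: in B — A clear, B clear
[3] after Left: in A — A clear, B clear
[4] after Left: in A — A clear, B clear
[5] after Right: in B — A clear, B clear
[6] after Right: in B — A clear, B clear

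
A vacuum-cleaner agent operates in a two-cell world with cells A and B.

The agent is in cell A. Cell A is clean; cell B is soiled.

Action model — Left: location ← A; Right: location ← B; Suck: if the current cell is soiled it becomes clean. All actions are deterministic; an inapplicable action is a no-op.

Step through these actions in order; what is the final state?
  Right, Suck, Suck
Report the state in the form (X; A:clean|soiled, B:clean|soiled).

[1] after Right: (B; A:clean, B:soiled)
[2] after Suck: (B; A:clean, B:clean)
[3] after Suck: (B; A:clean, B:clean)

(B; A:clean, B:clean)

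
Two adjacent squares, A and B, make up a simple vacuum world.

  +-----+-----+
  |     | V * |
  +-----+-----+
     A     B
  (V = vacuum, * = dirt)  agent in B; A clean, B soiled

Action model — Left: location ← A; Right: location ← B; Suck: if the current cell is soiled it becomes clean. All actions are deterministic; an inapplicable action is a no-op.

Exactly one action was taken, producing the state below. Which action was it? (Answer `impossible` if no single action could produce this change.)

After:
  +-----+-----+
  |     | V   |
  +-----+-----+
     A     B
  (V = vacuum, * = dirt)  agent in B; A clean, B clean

try  Left: in A — A clean, B soiled
try Right: in B — A clean, B soiled
try  Suck: in B — A clean, B clean  ← match

Suck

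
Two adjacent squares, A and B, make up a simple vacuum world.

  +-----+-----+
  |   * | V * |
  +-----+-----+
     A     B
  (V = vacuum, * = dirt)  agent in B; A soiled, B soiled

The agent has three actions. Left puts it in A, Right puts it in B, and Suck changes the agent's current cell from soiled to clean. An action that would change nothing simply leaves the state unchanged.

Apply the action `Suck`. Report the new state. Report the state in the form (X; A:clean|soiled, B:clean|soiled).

start: (B; A:soiled, B:soiled)
[1] after Suck: (B; A:soiled, B:clean)

(B; A:soiled, B:clean)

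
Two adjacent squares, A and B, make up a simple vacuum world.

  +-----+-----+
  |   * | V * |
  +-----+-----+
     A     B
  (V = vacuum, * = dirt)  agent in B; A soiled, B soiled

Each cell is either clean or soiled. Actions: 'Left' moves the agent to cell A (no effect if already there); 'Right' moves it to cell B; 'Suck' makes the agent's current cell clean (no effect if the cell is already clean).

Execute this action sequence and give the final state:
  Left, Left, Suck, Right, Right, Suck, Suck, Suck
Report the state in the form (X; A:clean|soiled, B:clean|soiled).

Left (#1): (A; A:soiled, B:soiled)
Left (#2): (A; A:soiled, B:soiled)
Suck (#3): (A; A:clean, B:soiled)
Right (#4): (B; A:clean, B:soiled)
Right (#5): (B; A:clean, B:soiled)
Suck (#6): (B; A:clean, B:clean)
Suck (#7): (B; A:clean, B:clean)
Suck (#8): (B; A:clean, B:clean)

(B; A:clean, B:clean)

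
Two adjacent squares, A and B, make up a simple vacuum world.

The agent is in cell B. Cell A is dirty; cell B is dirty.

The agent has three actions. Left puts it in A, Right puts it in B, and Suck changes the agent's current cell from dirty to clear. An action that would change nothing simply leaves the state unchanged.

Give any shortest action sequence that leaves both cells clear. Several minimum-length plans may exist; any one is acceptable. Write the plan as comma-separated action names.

step 1/3 (Suck): loc=B A=dirty B=clear
step 2/3 (Left): loc=A A=dirty B=clear
step 3/3 (Suck): loc=A A=clear B=clear
min 3: Suck B + move + Suck A

Suck, Left, Suck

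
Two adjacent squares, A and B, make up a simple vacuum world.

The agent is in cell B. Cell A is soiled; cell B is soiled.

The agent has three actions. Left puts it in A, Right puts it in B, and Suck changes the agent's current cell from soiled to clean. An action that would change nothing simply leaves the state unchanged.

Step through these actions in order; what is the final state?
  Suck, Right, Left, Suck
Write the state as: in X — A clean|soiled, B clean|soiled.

in A — A clean, B clean

step 1/4 (Suck): in B — A soiled, B clean
step 2/4 (Right): in B — A soiled, B clean
step 3/4 (Left): in A — A soiled, B clean
step 4/4 (Suck): in A — A clean, B clean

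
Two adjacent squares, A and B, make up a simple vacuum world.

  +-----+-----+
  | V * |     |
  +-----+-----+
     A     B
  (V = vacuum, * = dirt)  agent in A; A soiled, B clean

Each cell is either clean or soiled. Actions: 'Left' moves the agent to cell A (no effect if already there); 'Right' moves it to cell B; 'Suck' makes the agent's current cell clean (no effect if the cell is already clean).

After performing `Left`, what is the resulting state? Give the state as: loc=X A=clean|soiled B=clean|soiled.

start: loc=A A=soiled B=clean
1. Left → loc=A A=soiled B=clean

loc=A A=soiled B=clean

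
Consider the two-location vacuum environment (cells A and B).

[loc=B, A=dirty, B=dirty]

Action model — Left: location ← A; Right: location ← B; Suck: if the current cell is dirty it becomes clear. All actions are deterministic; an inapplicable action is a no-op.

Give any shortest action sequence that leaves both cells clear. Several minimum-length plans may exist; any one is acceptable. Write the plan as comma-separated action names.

1. Suck → <B|dirty|clear>
2. Left → <A|dirty|clear>
3. Suck → <A|clear|clear>
min 3: Suck B + move + Suck A

Suck, Left, Suck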